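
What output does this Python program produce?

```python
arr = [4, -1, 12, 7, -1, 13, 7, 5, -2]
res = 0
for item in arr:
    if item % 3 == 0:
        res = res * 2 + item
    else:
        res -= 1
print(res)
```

item=4: not %3==0, res = 0-1 = -1
item=-1: not %3==0, res = (-1)-1 = -2
item=12: %3==0, res = (-2)*2+12 = 8
item=7: not %3==0, res = 8-1 = 7
item=-1: not %3==0, res = 7-1 = 6
item=13: not %3==0, res = 6-1 = 5
item=7: not %3==0, res = 5-1 = 4
item=5: not %3==0, res = 4-1 = 3
item=-2: not %3==0, res = 3-1 = 2

2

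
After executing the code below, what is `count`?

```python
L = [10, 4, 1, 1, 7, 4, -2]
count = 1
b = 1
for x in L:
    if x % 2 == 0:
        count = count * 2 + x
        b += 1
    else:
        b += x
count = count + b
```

x=10: even, count = 1*2+10 = 12; b=2
x=4: even, count = 12*2+4 = 28; b=3
x=1: not even; b=4
x=1: not even; b=5
x=7: not even; b=12
x=4: even, count = 28*2+4 = 60; b=13
x=-2: even, count = 60*2+(-2) = 118; b=14
count+b = 118+14 = 132

132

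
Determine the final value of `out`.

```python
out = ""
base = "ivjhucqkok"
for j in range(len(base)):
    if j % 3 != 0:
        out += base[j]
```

'vjucko'

j=0: skip
j=1: add 'v' → 'v'
j=2: add 'j' → 'vj'
j=3: skip
j=4: add 'u' → 'vju'
j=5: add 'c' → 'vjuc'
j=6: skip
j=7: add 'k' → 'vjuck'
j=8: add 'o' → 'vjucko'
j=9: skip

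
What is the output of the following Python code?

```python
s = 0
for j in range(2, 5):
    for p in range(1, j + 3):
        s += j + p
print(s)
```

93

j=2,p=1: s = 0+3 = 3
j=2,p=2: s = 3+4 = 7
j=2,p=3: s = 7+5 = 12
j=2,p=4: s = 12+6 = 18
j=3,p=1: s = 18+4 = 22
j=3,p=2: s = 22+5 = 27
j=3,p=3: s = 27+6 = 33
j=3,p=4: s = 33+7 = 40
j=3,p=5: s = 40+8 = 48
j=4,p=1: s = 48+5 = 53
j=4,p=2: s = 53+6 = 59
j=4,p=3: s = 59+7 = 66
j=4,p=4: s = 66+8 = 74
j=4,p=5: s = 74+9 = 83
j=4,p=6: s = 83+10 = 93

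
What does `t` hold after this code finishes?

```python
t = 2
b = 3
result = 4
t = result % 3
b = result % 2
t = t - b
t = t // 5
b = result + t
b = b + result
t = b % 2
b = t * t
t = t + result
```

4

t = 4%3 = 1
b = 4%2 = 0
t = 1-0 = 1
t = 1//5 = 0
b = 4+0 = 4
b = 4+4 = 8
t = 8%2 = 0
b = 0*0 = 0
t = 0+4 = 4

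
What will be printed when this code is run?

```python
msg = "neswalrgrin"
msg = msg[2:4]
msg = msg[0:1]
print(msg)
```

slice [2:4] → 'sw'
slice [0:1] → 's'

s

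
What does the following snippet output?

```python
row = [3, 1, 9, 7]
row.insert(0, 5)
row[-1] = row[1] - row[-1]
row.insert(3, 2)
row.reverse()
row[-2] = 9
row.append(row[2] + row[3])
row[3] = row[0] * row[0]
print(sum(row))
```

insert 5 at 0 → [5, 3, 1, 9, 7]
row[-1] = row[1]-row[-1] = 3-7 = -4 → [5, 3, 1, 9, -4]
insert 2 at 3 → [5, 3, 1, 2, 9, -4]
reverse → [-4, 9, 2, 1, 3, 5]
row[-2] = 9 → [-4, 9, 2, 1, 9, 5]
append row[2]+row[3] = 2+1 = 3 → [-4, 9, 2, 1, 9, 5, 3]
row[3] = row[0]*row[0] = (-4)*(-4) = 16 → [-4, 9, 2, 16, 9, 5, 3]
sum = 40

40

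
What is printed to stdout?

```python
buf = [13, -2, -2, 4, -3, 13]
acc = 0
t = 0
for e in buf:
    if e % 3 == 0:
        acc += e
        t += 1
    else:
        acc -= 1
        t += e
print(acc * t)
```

e=13: not %3==0, acc = 0-1 = -1; t=13
e=-2: not %3==0, acc = (-1)-1 = -2; t=11
e=-2: not %3==0, acc = (-2)-1 = -3; t=9
e=4: not %3==0, acc = (-3)-1 = -4; t=13
e=-3: %3==0, acc = (-4)+(-3) = -7; t=14
e=13: not %3==0, acc = (-7)-1 = -8; t=27
acc*t = (-8)*27 = -216

-216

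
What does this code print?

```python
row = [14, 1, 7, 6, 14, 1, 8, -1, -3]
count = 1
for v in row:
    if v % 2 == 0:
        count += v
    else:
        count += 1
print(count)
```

48

v=14: even, count = 1+14 = 15
v=1: not even, count = 15+1 = 16
v=7: not even, count = 16+1 = 17
v=6: even, count = 17+6 = 23
v=14: even, count = 23+14 = 37
v=1: not even, count = 37+1 = 38
v=8: even, count = 38+8 = 46
v=-1: not even, count = 46+1 = 47
v=-3: not even, count = 47+1 = 48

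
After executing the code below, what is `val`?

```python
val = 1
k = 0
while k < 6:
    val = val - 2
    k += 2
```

k=0: val = 1-2 = -1
k=2: val = (-1)-2 = -3
k=4: val = (-3)-2 = -5

-5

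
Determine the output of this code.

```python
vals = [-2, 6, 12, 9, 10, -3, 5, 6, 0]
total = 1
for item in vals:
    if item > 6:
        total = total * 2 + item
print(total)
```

item=-2: not >6
item=6: not >6
item=12: >6, total = 1*2+12 = 14
item=9: >6, total = 14*2+9 = 37
item=10: >6, total = 37*2+10 = 84
item=-3: not >6
item=5: not >6
item=6: not >6
item=0: not >6

84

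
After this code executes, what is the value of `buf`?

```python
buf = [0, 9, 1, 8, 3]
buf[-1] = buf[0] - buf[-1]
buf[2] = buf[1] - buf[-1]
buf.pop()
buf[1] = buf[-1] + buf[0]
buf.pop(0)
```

[8, 12, 8]

buf[-1] = buf[0]-buf[-1] = 0-3 = -3 → [0, 9, 1, 8, -3]
buf[2] = buf[1]-buf[-1] = 9-(-3) = 12 → [0, 9, 12, 8, -3]
pop() removes -3 → [0, 9, 12, 8]
buf[1] = buf[-1]+buf[0] = 8+0 = 8 → [0, 8, 12, 8]
pop(0) removes 0 → [8, 12, 8]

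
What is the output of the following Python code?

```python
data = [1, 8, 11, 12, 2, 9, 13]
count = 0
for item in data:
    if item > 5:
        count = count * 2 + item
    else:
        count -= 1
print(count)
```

259

item=1: not >5, count = 0-1 = -1
item=8: >5, count = (-1)*2+8 = 6
item=11: >5, count = 6*2+11 = 23
item=12: >5, count = 23*2+12 = 58
item=2: not >5, count = 58-1 = 57
item=9: >5, count = 57*2+9 = 123
item=13: >5, count = 123*2+13 = 259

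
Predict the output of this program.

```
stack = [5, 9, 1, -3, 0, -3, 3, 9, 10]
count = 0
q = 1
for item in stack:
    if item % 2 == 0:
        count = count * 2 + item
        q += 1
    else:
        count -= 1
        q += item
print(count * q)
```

item=5: not even, count = 0-1 = -1; q=6
item=9: not even, count = (-1)-1 = -2; q=15
item=1: not even, count = (-2)-1 = -3; q=16
item=-3: not even, count = (-3)-1 = -4; q=13
item=0: even, count = (-4)*2+0 = -8; q=14
item=-3: not even, count = (-8)-1 = -9; q=11
item=3: not even, count = (-9)-1 = -10; q=14
item=9: not even, count = (-10)-1 = -11; q=23
item=10: even, count = (-11)*2+10 = -12; q=24
count*q = (-12)*24 = -288

-288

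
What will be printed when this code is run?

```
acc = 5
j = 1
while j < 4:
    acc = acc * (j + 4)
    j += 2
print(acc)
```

j=1: acc = 5*5 = 25
j=3: acc = 25*7 = 175

175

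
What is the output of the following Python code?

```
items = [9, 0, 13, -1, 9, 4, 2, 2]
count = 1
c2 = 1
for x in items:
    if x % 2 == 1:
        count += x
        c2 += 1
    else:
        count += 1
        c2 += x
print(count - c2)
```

x=9: odd, count = 1+9 = 10; c2=2
x=0: not odd, count = 10+1 = 11; c2=2
x=13: odd, count = 11+13 = 24; c2=3
x=-1: odd, count = 24+(-1) = 23; c2=4
x=9: odd, count = 23+9 = 32; c2=5
x=4: not odd, count = 32+1 = 33; c2=9
x=2: not odd, count = 33+1 = 34; c2=11
x=2: not odd, count = 34+1 = 35; c2=13
count-c2 = 35-13 = 22

22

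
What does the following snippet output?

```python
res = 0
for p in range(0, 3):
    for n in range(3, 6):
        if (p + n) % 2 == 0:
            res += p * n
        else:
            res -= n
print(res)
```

p=0,n=3: odd sum, res = 0-3 = -3
p=0,n=4: even sum, res = (-3)+0 = -3
p=0,n=5: odd sum, res = (-3)-5 = -8
p=1,n=3: even sum, res = (-8)+3 = -5
p=1,n=4: odd sum, res = (-5)-4 = -9
p=1,n=5: even sum, res = (-9)+5 = -4
p=2,n=3: odd sum, res = (-4)-3 = -7
p=2,n=4: even sum, res = (-7)+8 = 1
p=2,n=5: odd sum, res = 1-5 = -4

-4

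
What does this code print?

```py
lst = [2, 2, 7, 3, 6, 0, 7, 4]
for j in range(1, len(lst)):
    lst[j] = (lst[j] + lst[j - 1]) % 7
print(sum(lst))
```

j=1: lst[1] = (2+2)%7 = 4 → [2, 4, 7, 3, 6, 0, 7, 4]
j=2: lst[2] = (7+4)%7 = 4 → [2, 4, 4, 3, 6, 0, 7, 4]
j=3: lst[3] = (3+4)%7 = 0 → [2, 4, 4, 0, 6, 0, 7, 4]
j=4: lst[4] = (6+0)%7 = 6 → [2, 4, 4, 0, 6, 0, 7, 4]
j=5: lst[5] = (0+6)%7 = 6 → [2, 4, 4, 0, 6, 6, 7, 4]
j=6: lst[6] = (7+6)%7 = 6 → [2, 4, 4, 0, 6, 6, 6, 4]
j=7: lst[7] = (4+6)%7 = 3 → [2, 4, 4, 0, 6, 6, 6, 3]
sum = 31

31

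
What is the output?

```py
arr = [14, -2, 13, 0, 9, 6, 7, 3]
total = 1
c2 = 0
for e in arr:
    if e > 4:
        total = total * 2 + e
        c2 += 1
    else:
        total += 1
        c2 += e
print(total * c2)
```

2640

e=14: >4, total = 1*2+14 = 16; c2=1
e=-2: not >4, total = 16+1 = 17; c2=-1
e=13: >4, total = 17*2+13 = 47; c2=0
e=0: not >4, total = 47+1 = 48; c2=0
e=9: >4, total = 48*2+9 = 105; c2=1
e=6: >4, total = 105*2+6 = 216; c2=2
e=7: >4, total = 216*2+7 = 439; c2=3
e=3: not >4, total = 439+1 = 440; c2=6
total*c2 = 440*6 = 2640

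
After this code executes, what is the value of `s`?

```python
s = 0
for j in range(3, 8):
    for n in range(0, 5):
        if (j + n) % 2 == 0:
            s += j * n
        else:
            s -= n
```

j=3,n=0: odd sum, s = 0-0 = 0
j=3,n=1: even sum, s = 0+3 = 3
j=3,n=2: odd sum, s = 3-2 = 1
j=3,n=3: even sum, s = 1+9 = 10
j=3,n=4: odd sum, s = 10-4 = 6
j=4,n=0: even sum, s = 6+0 = 6
j=4,n=1: odd sum, s = 6-1 = 5
j=4,n=2: even sum, s = 5+8 = 13
j=4,n=3: odd sum, s = 13-3 = 10
j=4,n=4: even sum, s = 10+16 = 26
j=5,n=0: odd sum, s = 26-0 = 26
j=5,n=1: even sum, s = 26+5 = 31
j=5,n=2: odd sum, s = 31-2 = 29
j=5,n=3: even sum, s = 29+15 = 44
j=5,n=4: odd sum, s = 44-4 = 40
j=6,n=0: even sum, s = 40+0 = 40
j=6,n=1: odd sum, s = 40-1 = 39
j=6,n=2: even sum, s = 39+12 = 51
j=6,n=3: odd sum, s = 51-3 = 48
j=6,n=4: even sum, s = 48+24 = 72
j=7,n=0: odd sum, s = 72-0 = 72
j=7,n=1: even sum, s = 72+7 = 79
j=7,n=2: odd sum, s = 79-2 = 77
j=7,n=3: even sum, s = 77+21 = 98
j=7,n=4: odd sum, s = 98-4 = 94

94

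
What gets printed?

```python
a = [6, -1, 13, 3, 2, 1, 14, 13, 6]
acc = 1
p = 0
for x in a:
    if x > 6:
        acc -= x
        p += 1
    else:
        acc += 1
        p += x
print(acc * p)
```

-660

x=6: not >6, acc = 1+1 = 2; p=6
x=-1: not >6, acc = 2+1 = 3; p=5
x=13: >6, acc = 3-13 = -10; p=6
x=3: not >6, acc = (-10)+1 = -9; p=9
x=2: not >6, acc = (-9)+1 = -8; p=11
x=1: not >6, acc = (-8)+1 = -7; p=12
x=14: >6, acc = (-7)-14 = -21; p=13
x=13: >6, acc = (-21)-13 = -34; p=14
x=6: not >6, acc = (-34)+1 = -33; p=20
acc*p = (-33)*20 = -660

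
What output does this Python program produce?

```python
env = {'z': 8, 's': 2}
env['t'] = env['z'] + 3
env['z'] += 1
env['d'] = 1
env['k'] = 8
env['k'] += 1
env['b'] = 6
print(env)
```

{'z': 9, 's': 2, 't': 11, 'd': 1, 'k': 9, 'b': 6}

env['t'] = env['z']+3 = 11 → {'z': 8, 's': 2, 't': 11}
env['z'] = 8+1 = 9 → {'z': 9, 's': 2, 't': 11}
env['d'] = 1 → {'z': 9, 's': 2, 't': 11, 'd': 1}
env['k'] = 8 → {'z': 9, 's': 2, 't': 11, 'd': 1, 'k': 8}
env['k'] = 8+1 = 9 → {'z': 9, 's': 2, 't': 11, 'd': 1, 'k': 9}
env['b'] = 6 → {'z': 9, 's': 2, 't': 11, 'd': 1, 'k': 9, 'b': 6}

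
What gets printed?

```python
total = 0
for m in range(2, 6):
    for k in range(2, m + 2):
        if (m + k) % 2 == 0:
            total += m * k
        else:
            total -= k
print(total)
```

48

m=2,k=2: even sum, total = 0+4 = 4
m=2,k=3: odd sum, total = 4-3 = 1
m=3,k=2: odd sum, total = 1-2 = -1
m=3,k=3: even sum, total = (-1)+9 = 8
m=3,k=4: odd sum, total = 8-4 = 4
m=4,k=2: even sum, total = 4+8 = 12
m=4,k=3: odd sum, total = 12-3 = 9
m=4,k=4: even sum, total = 9+16 = 25
m=4,k=5: odd sum, total = 25-5 = 20
m=5,k=2: odd sum, total = 20-2 = 18
m=5,k=3: even sum, total = 18+15 = 33
m=5,k=4: odd sum, total = 33-4 = 29
m=5,k=5: even sum, total = 29+25 = 54
m=5,k=6: odd sum, total = 54-6 = 48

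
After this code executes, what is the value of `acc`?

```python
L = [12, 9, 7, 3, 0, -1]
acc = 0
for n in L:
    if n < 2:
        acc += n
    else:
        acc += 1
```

n=12: not <2, acc = 0+1 = 1
n=9: not <2, acc = 1+1 = 2
n=7: not <2, acc = 2+1 = 3
n=3: not <2, acc = 3+1 = 4
n=0: <2, acc = 4+0 = 4
n=-1: <2, acc = 4+(-1) = 3

3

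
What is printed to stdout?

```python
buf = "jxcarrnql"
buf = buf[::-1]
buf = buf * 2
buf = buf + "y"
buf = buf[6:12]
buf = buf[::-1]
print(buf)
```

nqljxc

reverse → 'lqnrracxj'
repeat ×2 → 'lqnrracxjlqnrracxj'
+ 'y' → 'lqnrracxjlqnrracxjy'
slice [6:12] → 'cxjlqn'
reverse → 'nqljxc'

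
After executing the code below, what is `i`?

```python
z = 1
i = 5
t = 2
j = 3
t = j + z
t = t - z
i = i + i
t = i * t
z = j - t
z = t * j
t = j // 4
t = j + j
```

10

t = 3+1 = 4
t = 4-1 = 3
i = 5+5 = 10
t = 10*3 = 30
z = 3-30 = -27
z = 30*3 = 90
t = 3//4 = 0
t = 3+3 = 6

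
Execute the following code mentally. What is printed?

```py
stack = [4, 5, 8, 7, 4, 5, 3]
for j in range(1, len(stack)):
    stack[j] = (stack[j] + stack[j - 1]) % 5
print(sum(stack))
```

21

j=1: stack[1] = (5+4)%5 = 4 → [4, 4, 8, 7, 4, 5, 3]
j=2: stack[2] = (8+4)%5 = 2 → [4, 4, 2, 7, 4, 5, 3]
j=3: stack[3] = (7+2)%5 = 4 → [4, 4, 2, 4, 4, 5, 3]
j=4: stack[4] = (4+4)%5 = 3 → [4, 4, 2, 4, 3, 5, 3]
j=5: stack[5] = (5+3)%5 = 3 → [4, 4, 2, 4, 3, 3, 3]
j=6: stack[6] = (3+3)%5 = 1 → [4, 4, 2, 4, 3, 3, 1]
sum = 21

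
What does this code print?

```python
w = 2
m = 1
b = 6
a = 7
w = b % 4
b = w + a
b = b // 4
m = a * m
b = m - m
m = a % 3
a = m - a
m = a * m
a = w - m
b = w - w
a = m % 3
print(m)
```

w = 6%4 = 2
b = 2+7 = 9
b = 9//4 = 2
m = 7*1 = 7
b = 7-7 = 0
m = 7%3 = 1
a = 1-7 = -6
m = (-6)*1 = -6
a = 2-(-6) = 8
b = 2-2 = 0
a = (-6)%3 = 0

-6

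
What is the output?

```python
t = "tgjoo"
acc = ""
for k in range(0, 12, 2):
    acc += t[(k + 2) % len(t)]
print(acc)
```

jogotj

k=0: add t[2]='j' → 'j'
k=2: add t[4]='o' → 'jo'
k=4: add t[1]='g' → 'jog'
k=6: add t[3]='o' → 'jogo'
k=8: add t[0]='t' → 'jogot'
k=10: add t[2]='j' → 'jogotj'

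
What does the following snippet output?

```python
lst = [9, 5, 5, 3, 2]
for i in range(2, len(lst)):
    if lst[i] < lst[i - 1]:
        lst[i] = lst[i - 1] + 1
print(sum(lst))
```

32

i=2: 5>=5, unchanged → [9, 5, 5, 3, 2]
i=3: 3<5, lst[3] = 5+1 = 6 → [9, 5, 5, 6, 2]
i=4: 2<6, lst[4] = 6+1 = 7 → [9, 5, 5, 6, 7]
sum = 32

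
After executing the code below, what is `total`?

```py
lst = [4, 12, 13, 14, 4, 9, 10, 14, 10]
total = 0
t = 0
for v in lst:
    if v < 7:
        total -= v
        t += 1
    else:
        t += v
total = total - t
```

v=4: <7, total = 0-4 = -4; t=1
v=12: not <7; t=13
v=13: not <7; t=26
v=14: not <7; t=40
v=4: <7, total = (-4)-4 = -8; t=41
v=9: not <7; t=50
v=10: not <7; t=60
v=14: not <7; t=74
v=10: not <7; t=84
total-t = (-8)-84 = -92

-92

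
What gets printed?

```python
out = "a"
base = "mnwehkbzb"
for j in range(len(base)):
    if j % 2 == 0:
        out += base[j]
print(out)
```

j=0: add 'm' → 'am'
j=1: skip
j=2: add 'w' → 'amw'
j=3: skip
j=4: add 'h' → 'amwh'
j=5: skip
j=6: add 'b' → 'amwhb'
j=7: skip
j=8: add 'b' → 'amwhbb'

amwhbb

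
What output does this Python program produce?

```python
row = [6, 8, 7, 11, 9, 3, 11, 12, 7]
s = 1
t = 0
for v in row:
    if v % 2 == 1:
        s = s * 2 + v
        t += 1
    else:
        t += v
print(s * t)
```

v=6: not odd; t=6
v=8: not odd; t=14
v=7: odd, s = 1*2+7 = 9; t=15
v=11: odd, s = 9*2+11 = 29; t=16
v=9: odd, s = 29*2+9 = 67; t=17
v=3: odd, s = 67*2+3 = 137; t=18
v=11: odd, s = 137*2+11 = 285; t=19
v=12: not odd; t=31
v=7: odd, s = 285*2+7 = 577; t=32
s*t = 577*32 = 18464

18464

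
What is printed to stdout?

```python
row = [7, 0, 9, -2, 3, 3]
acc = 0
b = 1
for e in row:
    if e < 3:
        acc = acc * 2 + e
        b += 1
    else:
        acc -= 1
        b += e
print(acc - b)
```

e=7: not <3, acc = 0-1 = -1; b=8
e=0: <3, acc = (-1)*2+0 = -2; b=9
e=9: not <3, acc = (-2)-1 = -3; b=18
e=-2: <3, acc = (-3)*2+(-2) = -8; b=19
e=3: not <3, acc = (-8)-1 = -9; b=22
e=3: not <3, acc = (-9)-1 = -10; b=25
acc-b = (-10)-25 = -35

-35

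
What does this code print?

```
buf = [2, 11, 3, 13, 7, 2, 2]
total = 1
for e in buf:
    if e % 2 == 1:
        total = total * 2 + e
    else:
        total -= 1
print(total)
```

e=2: not odd, total = 1-1 = 0
e=11: odd, total = 0*2+11 = 11
e=3: odd, total = 11*2+3 = 25
e=13: odd, total = 25*2+13 = 63
e=7: odd, total = 63*2+7 = 133
e=2: not odd, total = 133-1 = 132
e=2: not odd, total = 132-1 = 131

131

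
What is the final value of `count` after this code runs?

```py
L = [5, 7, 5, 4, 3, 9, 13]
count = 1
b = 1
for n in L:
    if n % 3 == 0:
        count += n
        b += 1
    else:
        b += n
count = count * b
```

n=5: not %3==0; b=6
n=7: not %3==0; b=13
n=5: not %3==0; b=18
n=4: not %3==0; b=22
n=3: %3==0, count = 1+3 = 4; b=23
n=9: %3==0, count = 4+9 = 13; b=24
n=13: not %3==0; b=37
count*b = 13*37 = 481

481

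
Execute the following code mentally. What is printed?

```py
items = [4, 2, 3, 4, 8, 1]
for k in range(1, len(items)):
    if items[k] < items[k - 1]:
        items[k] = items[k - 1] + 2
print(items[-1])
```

k=1: 2<4, items[1] = 4+2 = 6 → [4, 6, 3, 4, 8, 1]
k=2: 3<6, items[2] = 6+2 = 8 → [4, 6, 8, 4, 8, 1]
k=3: 4<8, items[3] = 8+2 = 10 → [4, 6, 8, 10, 8, 1]
k=4: 8<10, items[4] = 10+2 = 12 → [4, 6, 8, 10, 12, 1]
k=5: 1<12, items[5] = 12+2 = 14 → [4, 6, 8, 10, 12, 14]

14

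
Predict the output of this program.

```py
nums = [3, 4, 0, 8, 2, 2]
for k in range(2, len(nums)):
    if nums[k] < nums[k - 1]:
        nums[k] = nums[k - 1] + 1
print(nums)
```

[3, 4, 5, 8, 9, 10]

k=2: 0<4, nums[2] = 4+1 = 5 → [3, 4, 5, 8, 2, 2]
k=3: 8>=5, unchanged → [3, 4, 5, 8, 2, 2]
k=4: 2<8, nums[4] = 8+1 = 9 → [3, 4, 5, 8, 9, 2]
k=5: 2<9, nums[5] = 9+1 = 10 → [3, 4, 5, 8, 9, 10]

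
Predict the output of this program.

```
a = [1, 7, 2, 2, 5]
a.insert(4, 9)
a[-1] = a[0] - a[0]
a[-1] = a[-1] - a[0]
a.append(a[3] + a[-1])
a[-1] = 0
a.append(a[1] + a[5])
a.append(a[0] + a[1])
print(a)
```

[1, 7, 2, 2, 9, -1, 0, 6, 8]

insert 9 at 4 → [1, 7, 2, 2, 9, 5]
a[-1] = a[0]-a[0] = 1-1 = 0 → [1, 7, 2, 2, 9, 0]
a[-1] = a[-1]-a[0] = 0-1 = -1 → [1, 7, 2, 2, 9, -1]
append a[3]+a[-1] = 2+(-1) = 1 → [1, 7, 2, 2, 9, -1, 1]
a[-1] = 0 → [1, 7, 2, 2, 9, -1, 0]
append a[1]+a[5] = 7+(-1) = 6 → [1, 7, 2, 2, 9, -1, 0, 6]
append a[0]+a[1] = 1+7 = 8 → [1, 7, 2, 2, 9, -1, 0, 6, 8]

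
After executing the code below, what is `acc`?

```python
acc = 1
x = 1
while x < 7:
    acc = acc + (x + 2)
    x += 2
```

16

x=1: acc = 1+3 = 4
x=3: acc = 4+5 = 9
x=5: acc = 9+7 = 16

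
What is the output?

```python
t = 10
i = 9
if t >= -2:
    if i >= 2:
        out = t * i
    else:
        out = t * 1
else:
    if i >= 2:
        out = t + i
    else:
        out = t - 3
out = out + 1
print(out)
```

t=10, i=9
t >= -2 is True; i >= 2 is True
→ out = t * i = 90
out = 90+1 = 91

91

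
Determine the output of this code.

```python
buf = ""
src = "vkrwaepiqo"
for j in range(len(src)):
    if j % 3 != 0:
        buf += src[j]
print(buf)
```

j=0: skip
j=1: add 'k' → 'k'
j=2: add 'r' → 'kr'
j=3: skip
j=4: add 'a' → 'kra'
j=5: add 'e' → 'krae'
j=6: skip
j=7: add 'i' → 'kraei'
j=8: add 'q' → 'kraeiq'
j=9: skip

kraeiq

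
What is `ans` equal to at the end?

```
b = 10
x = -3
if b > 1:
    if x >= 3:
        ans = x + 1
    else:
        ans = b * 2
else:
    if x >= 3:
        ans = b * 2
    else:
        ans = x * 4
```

20

b=10, x=-3
b > 1 is True; x >= 3 is False
→ ans = b * 2 = 20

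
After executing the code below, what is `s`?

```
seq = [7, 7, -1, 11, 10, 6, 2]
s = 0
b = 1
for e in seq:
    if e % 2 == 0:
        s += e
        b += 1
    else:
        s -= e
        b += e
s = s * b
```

-168

e=7: not even, s = 0-7 = -7; b=8
e=7: not even, s = (-7)-7 = -14; b=15
e=-1: not even, s = (-14)-(-1) = -13; b=14
e=11: not even, s = (-13)-11 = -24; b=25
e=10: even, s = (-24)+10 = -14; b=26
e=6: even, s = (-14)+6 = -8; b=27
e=2: even, s = (-8)+2 = -6; b=28
s*b = (-6)*28 = -168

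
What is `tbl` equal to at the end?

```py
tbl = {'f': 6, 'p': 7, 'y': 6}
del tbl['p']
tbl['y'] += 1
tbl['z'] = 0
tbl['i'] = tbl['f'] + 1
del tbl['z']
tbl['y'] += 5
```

del 'p' → {'f': 6, 'y': 6}
tbl['y'] = 6+1 = 7 → {'f': 6, 'y': 7}
tbl['z'] = 0 → {'f': 6, 'y': 7, 'z': 0}
tbl['i'] = tbl['f']+1 = 7 → {'f': 6, 'y': 7, 'z': 0, 'i': 7}
del 'z' → {'f': 6, 'y': 7, 'i': 7}
tbl['y'] = 7+5 = 12 → {'f': 6, 'y': 12, 'i': 7}

{'f': 6, 'y': 12, 'i': 7}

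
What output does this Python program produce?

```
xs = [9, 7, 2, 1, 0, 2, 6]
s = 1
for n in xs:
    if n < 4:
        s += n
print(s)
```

n=9: not <4
n=7: not <4
n=2: <4, s = 1+2 = 3
n=1: <4, s = 3+1 = 4
n=0: <4, s = 4+0 = 4
n=2: <4, s = 4+2 = 6
n=6: not <4

6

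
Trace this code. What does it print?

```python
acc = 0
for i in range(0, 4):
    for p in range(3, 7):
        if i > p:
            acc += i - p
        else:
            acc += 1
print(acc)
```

i=0,p=3: not 0>3, acc = 0+1 = 1
i=0,p=4: not 0>4, acc = 1+1 = 2
i=0,p=5: not 0>5, acc = 2+1 = 3
i=0,p=6: not 0>6, acc = 3+1 = 4
i=1,p=3: not 1>3, acc = 4+1 = 5
i=1,p=4: not 1>4, acc = 5+1 = 6
i=1,p=5: not 1>5, acc = 6+1 = 7
i=1,p=6: not 1>6, acc = 7+1 = 8
i=2,p=3: not 2>3, acc = 8+1 = 9
i=2,p=4: not 2>4, acc = 9+1 = 10
i=2,p=5: not 2>5, acc = 10+1 = 11
i=2,p=6: not 2>6, acc = 11+1 = 12
i=3,p=3: not 3>3, acc = 12+1 = 13
i=3,p=4: not 3>4, acc = 13+1 = 14
i=3,p=5: not 3>5, acc = 14+1 = 15
i=3,p=6: not 3>6, acc = 15+1 = 16

16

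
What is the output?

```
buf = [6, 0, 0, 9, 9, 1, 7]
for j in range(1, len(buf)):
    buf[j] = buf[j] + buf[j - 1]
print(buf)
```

j=1: buf[1] = 0+6 = 6 → [6, 6, 0, 9, 9, 1, 7]
j=2: buf[2] = 0+6 = 6 → [6, 6, 6, 9, 9, 1, 7]
j=3: buf[3] = 9+6 = 15 → [6, 6, 6, 15, 9, 1, 7]
j=4: buf[4] = 9+15 = 24 → [6, 6, 6, 15, 24, 1, 7]
j=5: buf[5] = 1+24 = 25 → [6, 6, 6, 15, 24, 25, 7]
j=6: buf[6] = 7+25 = 32 → [6, 6, 6, 15, 24, 25, 32]

[6, 6, 6, 15, 24, 25, 32]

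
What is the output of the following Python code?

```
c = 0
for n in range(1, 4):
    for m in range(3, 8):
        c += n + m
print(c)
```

n=1,m=3: c = 0+4 = 4
n=1,m=4: c = 4+5 = 9
n=1,m=5: c = 9+6 = 15
n=1,m=6: c = 15+7 = 22
n=1,m=7: c = 22+8 = 30
n=2,m=3: c = 30+5 = 35
n=2,m=4: c = 35+6 = 41
n=2,m=5: c = 41+7 = 48
n=2,m=6: c = 48+8 = 56
n=2,m=7: c = 56+9 = 65
n=3,m=3: c = 65+6 = 71
n=3,m=4: c = 71+7 = 78
n=3,m=5: c = 78+8 = 86
n=3,m=6: c = 86+9 = 95
n=3,m=7: c = 95+10 = 105

105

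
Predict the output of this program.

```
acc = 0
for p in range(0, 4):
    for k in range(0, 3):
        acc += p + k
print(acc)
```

p=0,k=0: acc = 0+0 = 0
p=0,k=1: acc = 0+1 = 1
p=0,k=2: acc = 1+2 = 3
p=1,k=0: acc = 3+1 = 4
p=1,k=1: acc = 4+2 = 6
p=1,k=2: acc = 6+3 = 9
p=2,k=0: acc = 9+2 = 11
p=2,k=1: acc = 11+3 = 14
p=2,k=2: acc = 14+4 = 18
p=3,k=0: acc = 18+3 = 21
p=3,k=1: acc = 21+4 = 25
p=3,k=2: acc = 25+5 = 30

30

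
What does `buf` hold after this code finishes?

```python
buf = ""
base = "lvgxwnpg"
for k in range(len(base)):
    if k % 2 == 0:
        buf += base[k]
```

k=0: add 'l' → 'l'
k=1: skip
k=2: add 'g' → 'lg'
k=3: skip
k=4: add 'w' → 'lgw'
k=5: skip
k=6: add 'p' → 'lgwp'
k=7: skip

'lgwp'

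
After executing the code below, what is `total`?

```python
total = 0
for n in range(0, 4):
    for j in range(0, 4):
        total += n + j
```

n=0,j=0: total = 0+0 = 0
n=0,j=1: total = 0+1 = 1
n=0,j=2: total = 1+2 = 3
n=0,j=3: total = 3+3 = 6
n=1,j=0: total = 6+1 = 7
n=1,j=1: total = 7+2 = 9
n=1,j=2: total = 9+3 = 12
n=1,j=3: total = 12+4 = 16
n=2,j=0: total = 16+2 = 18
n=2,j=1: total = 18+3 = 21
n=2,j=2: total = 21+4 = 25
n=2,j=3: total = 25+5 = 30
n=3,j=0: total = 30+3 = 33
n=3,j=1: total = 33+4 = 37
n=3,j=2: total = 37+5 = 42
n=3,j=3: total = 42+6 = 48

48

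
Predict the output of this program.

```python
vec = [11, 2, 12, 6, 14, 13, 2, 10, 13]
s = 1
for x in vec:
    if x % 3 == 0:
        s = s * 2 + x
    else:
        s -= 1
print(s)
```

21

x=11: not %3==0, s = 1-1 = 0
x=2: not %3==0, s = 0-1 = -1
x=12: %3==0, s = (-1)*2+12 = 10
x=6: %3==0, s = 10*2+6 = 26
x=14: not %3==0, s = 26-1 = 25
x=13: not %3==0, s = 25-1 = 24
x=2: not %3==0, s = 24-1 = 23
x=10: not %3==0, s = 23-1 = 22
x=13: not %3==0, s = 22-1 = 21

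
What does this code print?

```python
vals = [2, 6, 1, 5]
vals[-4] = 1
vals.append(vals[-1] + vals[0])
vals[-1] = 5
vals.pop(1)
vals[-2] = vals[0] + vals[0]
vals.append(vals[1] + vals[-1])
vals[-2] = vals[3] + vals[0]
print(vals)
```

vals[-4] = 1 → [1, 6, 1, 5]
append vals[-1]+vals[0] = 5+1 = 6 → [1, 6, 1, 5, 6]
vals[-1] = 5 → [1, 6, 1, 5, 5]
pop(1) removes 6 → [1, 1, 5, 5]
vals[-2] = vals[0]+vals[0] = 1+1 = 2 → [1, 1, 2, 5]
append vals[1]+vals[-1] = 1+5 = 6 → [1, 1, 2, 5, 6]
vals[-2] = vals[3]+vals[0] = 5+1 = 6 → [1, 1, 2, 6, 6]

[1, 1, 2, 6, 6]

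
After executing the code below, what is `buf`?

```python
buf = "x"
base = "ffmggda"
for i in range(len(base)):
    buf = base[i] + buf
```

'adggmffx'

i=0: prepend 'f' → 'fx'
i=1: prepend 'f' → 'ffx'
i=2: prepend 'm' → 'mffx'
i=3: prepend 'g' → 'gmffx'
i=4: prepend 'g' → 'ggmffx'
i=5: prepend 'd' → 'dggmffx'
i=6: prepend 'a' → 'adggmffx'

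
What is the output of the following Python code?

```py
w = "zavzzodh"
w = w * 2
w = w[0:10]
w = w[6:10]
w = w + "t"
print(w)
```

dhzat

repeat ×2 → 'zavzzodhzavzzodh'
slice [0:10] → 'zavzzodhza'
slice [6:10] → 'dhza'
+ 't' → 'dhzat'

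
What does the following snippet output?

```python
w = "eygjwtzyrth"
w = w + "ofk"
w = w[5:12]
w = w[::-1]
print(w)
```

+ 'ofk' → 'eygjwtzyrthofk'
slice [5:12] → 'tzyrtho'
reverse → 'ohtryzt'

ohtryzt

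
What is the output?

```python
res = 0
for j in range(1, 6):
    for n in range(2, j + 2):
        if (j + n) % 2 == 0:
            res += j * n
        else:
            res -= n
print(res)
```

j=1,n=2: odd sum, res = 0-2 = -2
j=2,n=2: even sum, res = (-2)+4 = 2
j=2,n=3: odd sum, res = 2-3 = -1
j=3,n=2: odd sum, res = (-1)-2 = -3
j=3,n=3: even sum, res = (-3)+9 = 6
j=3,n=4: odd sum, res = 6-4 = 2
j=4,n=2: even sum, res = 2+8 = 10
j=4,n=3: odd sum, res = 10-3 = 7
j=4,n=4: even sum, res = 7+16 = 23
j=4,n=5: odd sum, res = 23-5 = 18
j=5,n=2: odd sum, res = 18-2 = 16
j=5,n=3: even sum, res = 16+15 = 31
j=5,n=4: odd sum, res = 31-4 = 27
j=5,n=5: even sum, res = 27+25 = 52
j=5,n=6: odd sum, res = 52-6 = 46

46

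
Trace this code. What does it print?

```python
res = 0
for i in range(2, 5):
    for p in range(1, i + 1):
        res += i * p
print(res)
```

i=2,p=1: res = 0+2 = 2
i=2,p=2: res = 2+4 = 6
i=3,p=1: res = 6+3 = 9
i=3,p=2: res = 9+6 = 15
i=3,p=3: res = 15+9 = 24
i=4,p=1: res = 24+4 = 28
i=4,p=2: res = 28+8 = 36
i=4,p=3: res = 36+12 = 48
i=4,p=4: res = 48+16 = 64

64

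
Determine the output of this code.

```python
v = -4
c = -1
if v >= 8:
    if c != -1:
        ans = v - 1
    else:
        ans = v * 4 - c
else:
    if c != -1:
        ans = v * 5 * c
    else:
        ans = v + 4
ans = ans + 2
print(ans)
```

v=-4, c=-1
v >= 8 is False; c != -1 is False
→ ans = v + 4 = 0
ans = 0+2 = 2

2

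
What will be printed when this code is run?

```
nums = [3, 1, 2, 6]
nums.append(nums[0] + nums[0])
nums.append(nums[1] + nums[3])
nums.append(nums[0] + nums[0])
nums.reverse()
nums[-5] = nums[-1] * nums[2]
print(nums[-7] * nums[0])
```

36

append nums[0]+nums[0] = 3+3 = 6 → [3, 1, 2, 6, 6]
append nums[1]+nums[3] = 1+6 = 7 → [3, 1, 2, 6, 6, 7]
append nums[0]+nums[0] = 3+3 = 6 → [3, 1, 2, 6, 6, 7, 6]
reverse → [6, 7, 6, 6, 2, 1, 3]
nums[-5] = nums[-1]*nums[2] = 3*6 = 18 → [6, 7, 18, 6, 2, 1, 3]
nums[-7]*nums[0] = 6*6 = 36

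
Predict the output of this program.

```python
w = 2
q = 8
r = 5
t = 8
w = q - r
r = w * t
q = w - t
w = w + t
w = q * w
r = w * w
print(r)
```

w = 8-5 = 3
r = 3*8 = 24
q = 3-8 = -5
w = 3+8 = 11
w = (-5)*11 = -55
r = (-55)*(-55) = 3025

3025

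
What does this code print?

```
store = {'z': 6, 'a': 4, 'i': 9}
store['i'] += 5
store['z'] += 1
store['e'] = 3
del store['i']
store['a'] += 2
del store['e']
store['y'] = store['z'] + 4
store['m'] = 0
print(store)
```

store['i'] = 9+5 = 14 → {'z': 6, 'a': 4, 'i': 14}
store['z'] = 6+1 = 7 → {'z': 7, 'a': 4, 'i': 14}
store['e'] = 3 → {'z': 7, 'a': 4, 'i': 14, 'e': 3}
del 'i' → {'z': 7, 'a': 4, 'e': 3}
store['a'] = 4+2 = 6 → {'z': 7, 'a': 6, 'e': 3}
del 'e' → {'z': 7, 'a': 6}
store['y'] = store['z']+4 = 11 → {'z': 7, 'a': 6, 'y': 11}
store['m'] = 0 → {'z': 7, 'a': 6, 'y': 11, 'm': 0}

{'z': 7, 'a': 6, 'y': 11, 'm': 0}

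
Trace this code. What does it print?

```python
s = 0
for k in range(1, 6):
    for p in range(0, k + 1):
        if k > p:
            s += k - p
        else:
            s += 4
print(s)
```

55

k=1,p=0: 1>0, s = 0+1 = 1
k=1,p=1: not 1>1, s = 1+4 = 5
k=2,p=0: 2>0, s = 5+2 = 7
k=2,p=1: 2>1, s = 7+1 = 8
k=2,p=2: not 2>2, s = 8+4 = 12
k=3,p=0: 3>0, s = 12+3 = 15
k=3,p=1: 3>1, s = 15+2 = 17
k=3,p=2: 3>2, s = 17+1 = 18
k=3,p=3: not 3>3, s = 18+4 = 22
k=4,p=0: 4>0, s = 22+4 = 26
k=4,p=1: 4>1, s = 26+3 = 29
k=4,p=2: 4>2, s = 29+2 = 31
k=4,p=3: 4>3, s = 31+1 = 32
k=4,p=4: not 4>4, s = 32+4 = 36
k=5,p=0: 5>0, s = 36+5 = 41
k=5,p=1: 5>1, s = 41+4 = 45
k=5,p=2: 5>2, s = 45+3 = 48
k=5,p=3: 5>3, s = 48+2 = 50
k=5,p=4: 5>4, s = 50+1 = 51
k=5,p=5: not 5>5, s = 51+4 = 55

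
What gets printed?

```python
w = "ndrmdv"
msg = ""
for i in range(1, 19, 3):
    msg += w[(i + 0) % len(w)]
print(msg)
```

i=1: add w[1]='d' → 'd'
i=4: add w[4]='d' → 'dd'
i=7: add w[1]='d' → 'ddd'
i=10: add w[4]='d' → 'dddd'
i=13: add w[1]='d' → 'ddddd'
i=16: add w[4]='d' → 'dddddd'

dddddd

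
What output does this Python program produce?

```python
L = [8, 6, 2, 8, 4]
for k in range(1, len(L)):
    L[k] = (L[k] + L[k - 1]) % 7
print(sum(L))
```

k=1: L[1] = (6+8)%7 = 0 → [8, 0, 2, 8, 4]
k=2: L[2] = (2+0)%7 = 2 → [8, 0, 2, 8, 4]
k=3: L[3] = (8+2)%7 = 3 → [8, 0, 2, 3, 4]
k=4: L[4] = (4+3)%7 = 0 → [8, 0, 2, 3, 0]
sum = 13

13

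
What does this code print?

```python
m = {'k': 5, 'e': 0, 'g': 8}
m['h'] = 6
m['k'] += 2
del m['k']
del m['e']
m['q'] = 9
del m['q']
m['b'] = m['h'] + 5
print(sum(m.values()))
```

25

m['h'] = 6 → {'k': 5, 'e': 0, 'g': 8, 'h': 6}
m['k'] = 5+2 = 7 → {'k': 7, 'e': 0, 'g': 8, 'h': 6}
del 'k' → {'e': 0, 'g': 8, 'h': 6}
del 'e' → {'g': 8, 'h': 6}
m['q'] = 9 → {'g': 8, 'h': 6, 'q': 9}
del 'q' → {'g': 8, 'h': 6}
m['b'] = m['h']+5 = 11 → {'g': 8, 'h': 6, 'b': 11}
sum of values = 25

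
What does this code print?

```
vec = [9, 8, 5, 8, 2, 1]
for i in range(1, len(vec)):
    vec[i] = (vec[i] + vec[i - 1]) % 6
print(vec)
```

[9, 5, 4, 0, 2, 3]

i=1: vec[1] = (8+9)%6 = 5 → [9, 5, 5, 8, 2, 1]
i=2: vec[2] = (5+5)%6 = 4 → [9, 5, 4, 8, 2, 1]
i=3: vec[3] = (8+4)%6 = 0 → [9, 5, 4, 0, 2, 1]
i=4: vec[4] = (2+0)%6 = 2 → [9, 5, 4, 0, 2, 1]
i=5: vec[5] = (1+2)%6 = 3 → [9, 5, 4, 0, 2, 3]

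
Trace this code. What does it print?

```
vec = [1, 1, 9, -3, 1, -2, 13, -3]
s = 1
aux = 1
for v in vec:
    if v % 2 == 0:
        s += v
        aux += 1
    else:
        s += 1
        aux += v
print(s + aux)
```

27

v=1: not even, s = 1+1 = 2; aux=2
v=1: not even, s = 2+1 = 3; aux=3
v=9: not even, s = 3+1 = 4; aux=12
v=-3: not even, s = 4+1 = 5; aux=9
v=1: not even, s = 5+1 = 6; aux=10
v=-2: even, s = 6+(-2) = 4; aux=11
v=13: not even, s = 4+1 = 5; aux=24
v=-3: not even, s = 5+1 = 6; aux=21
s+aux = 6+21 = 27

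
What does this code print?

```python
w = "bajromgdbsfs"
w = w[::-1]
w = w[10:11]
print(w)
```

a

reverse → 'sfsbdgmorjab'
slice [10:11] → 'a'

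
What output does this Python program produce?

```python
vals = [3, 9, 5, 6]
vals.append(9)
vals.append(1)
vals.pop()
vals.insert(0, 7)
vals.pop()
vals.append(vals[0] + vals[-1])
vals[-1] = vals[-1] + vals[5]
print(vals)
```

append 9 → [3, 9, 5, 6, 9]
append 1 → [3, 9, 5, 6, 9, 1]
pop() removes 1 → [3, 9, 5, 6, 9]
insert 7 at 0 → [7, 3, 9, 5, 6, 9]
pop() removes 9 → [7, 3, 9, 5, 6]
append vals[0]+vals[-1] = 7+6 = 13 → [7, 3, 9, 5, 6, 13]
vals[-1] = vals[-1]+vals[5] = 13+13 = 26 → [7, 3, 9, 5, 6, 26]

[7, 3, 9, 5, 6, 26]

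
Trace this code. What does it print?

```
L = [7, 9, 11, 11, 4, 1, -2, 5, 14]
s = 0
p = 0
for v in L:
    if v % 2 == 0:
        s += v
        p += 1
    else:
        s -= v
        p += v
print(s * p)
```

v=7: not even, s = 0-7 = -7; p=7
v=9: not even, s = (-7)-9 = -16; p=16
v=11: not even, s = (-16)-11 = -27; p=27
v=11: not even, s = (-27)-11 = -38; p=38
v=4: even, s = (-38)+4 = -34; p=39
v=1: not even, s = (-34)-1 = -35; p=40
v=-2: even, s = (-35)+(-2) = -37; p=41
v=5: not even, s = (-37)-5 = -42; p=46
v=14: even, s = (-42)+14 = -28; p=47
s*p = (-28)*47 = -1316

-1316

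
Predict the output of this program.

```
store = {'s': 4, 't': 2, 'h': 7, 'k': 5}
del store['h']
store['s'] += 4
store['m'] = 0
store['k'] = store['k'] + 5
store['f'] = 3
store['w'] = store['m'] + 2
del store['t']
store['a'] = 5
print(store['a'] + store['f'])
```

8

del 'h' → {'s': 4, 't': 2, 'k': 5}
store['s'] = 4+4 = 8 → {'s': 8, 't': 2, 'k': 5}
store['m'] = 0 → {'s': 8, 't': 2, 'k': 5, 'm': 0}
store['k'] = store['k']+5 = 10 → {'s': 8, 't': 2, 'k': 10, 'm': 0}
store['f'] = 3 → {'s': 8, 't': 2, 'k': 10, 'm': 0, 'f': 3}
store['w'] = store['m']+2 = 2 → {'s': 8, 't': 2, 'k': 10, 'm': 0, 'f': 3, 'w': 2}
del 't' → {'s': 8, 'k': 10, 'm': 0, 'f': 3, 'w': 2}
store['a'] = 5 → {'s': 8, 'k': 10, 'm': 0, 'f': 3, 'w': 2, 'a': 5}
store['a']+store['f'] = 5+3 = 8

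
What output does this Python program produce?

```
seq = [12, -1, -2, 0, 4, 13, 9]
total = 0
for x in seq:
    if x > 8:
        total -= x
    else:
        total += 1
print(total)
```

-30

x=12: >8, total = 0-12 = -12
x=-1: not >8, total = (-12)+1 = -11
x=-2: not >8, total = (-11)+1 = -10
x=0: not >8, total = (-10)+1 = -9
x=4: not >8, total = (-9)+1 = -8
x=13: >8, total = (-8)-13 = -21
x=9: >8, total = (-21)-9 = -30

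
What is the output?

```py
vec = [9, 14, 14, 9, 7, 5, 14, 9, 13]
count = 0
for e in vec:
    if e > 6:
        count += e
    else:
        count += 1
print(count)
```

90

e=9: >6, count = 0+9 = 9
e=14: >6, count = 9+14 = 23
e=14: >6, count = 23+14 = 37
e=9: >6, count = 37+9 = 46
e=7: >6, count = 46+7 = 53
e=5: not >6, count = 53+1 = 54
e=14: >6, count = 54+14 = 68
e=9: >6, count = 68+9 = 77
e=13: >6, count = 77+13 = 90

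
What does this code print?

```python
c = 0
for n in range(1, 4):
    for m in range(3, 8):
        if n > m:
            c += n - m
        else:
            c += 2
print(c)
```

30

n=1,m=3: not 1>3, c = 0+2 = 2
n=1,m=4: not 1>4, c = 2+2 = 4
n=1,m=5: not 1>5, c = 4+2 = 6
n=1,m=6: not 1>6, c = 6+2 = 8
n=1,m=7: not 1>7, c = 8+2 = 10
n=2,m=3: not 2>3, c = 10+2 = 12
n=2,m=4: not 2>4, c = 12+2 = 14
n=2,m=5: not 2>5, c = 14+2 = 16
n=2,m=6: not 2>6, c = 16+2 = 18
n=2,m=7: not 2>7, c = 18+2 = 20
n=3,m=3: not 3>3, c = 20+2 = 22
n=3,m=4: not 3>4, c = 22+2 = 24
n=3,m=5: not 3>5, c = 24+2 = 26
n=3,m=6: not 3>6, c = 26+2 = 28
n=3,m=7: not 3>7, c = 28+2 = 30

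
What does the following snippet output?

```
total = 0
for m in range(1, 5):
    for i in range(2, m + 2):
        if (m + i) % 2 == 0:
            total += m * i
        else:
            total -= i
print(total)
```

m=1,i=2: odd sum, total = 0-2 = -2
m=2,i=2: even sum, total = (-2)+4 = 2
m=2,i=3: odd sum, total = 2-3 = -1
m=3,i=2: odd sum, total = (-1)-2 = -3
m=3,i=3: even sum, total = (-3)+9 = 6
m=3,i=4: odd sum, total = 6-4 = 2
m=4,i=2: even sum, total = 2+8 = 10
m=4,i=3: odd sum, total = 10-3 = 7
m=4,i=4: even sum, total = 7+16 = 23
m=4,i=5: odd sum, total = 23-5 = 18

18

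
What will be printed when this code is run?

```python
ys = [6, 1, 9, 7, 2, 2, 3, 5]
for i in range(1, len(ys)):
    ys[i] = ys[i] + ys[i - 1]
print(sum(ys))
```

i=1: ys[1] = 1+6 = 7 → [6, 7, 9, 7, 2, 2, 3, 5]
i=2: ys[2] = 9+7 = 16 → [6, 7, 16, 7, 2, 2, 3, 5]
i=3: ys[3] = 7+16 = 23 → [6, 7, 16, 23, 2, 2, 3, 5]
i=4: ys[4] = 2+23 = 25 → [6, 7, 16, 23, 25, 2, 3, 5]
i=5: ys[5] = 2+25 = 27 → [6, 7, 16, 23, 25, 27, 3, 5]
i=6: ys[6] = 3+27 = 30 → [6, 7, 16, 23, 25, 27, 30, 5]
i=7: ys[7] = 5+30 = 35 → [6, 7, 16, 23, 25, 27, 30, 35]
sum = 169

169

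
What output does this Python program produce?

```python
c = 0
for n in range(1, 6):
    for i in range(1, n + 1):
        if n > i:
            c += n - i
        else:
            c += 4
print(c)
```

n=1,i=1: not 1>1, c = 0+4 = 4
n=2,i=1: 2>1, c = 4+1 = 5
n=2,i=2: not 2>2, c = 5+4 = 9
n=3,i=1: 3>1, c = 9+2 = 11
n=3,i=2: 3>2, c = 11+1 = 12
n=3,i=3: not 3>3, c = 12+4 = 16
n=4,i=1: 4>1, c = 16+3 = 19
n=4,i=2: 4>2, c = 19+2 = 21
n=4,i=3: 4>3, c = 21+1 = 22
n=4,i=4: not 4>4, c = 22+4 = 26
n=5,i=1: 5>1, c = 26+4 = 30
n=5,i=2: 5>2, c = 30+3 = 33
n=5,i=3: 5>3, c = 33+2 = 35
n=5,i=4: 5>4, c = 35+1 = 36
n=5,i=5: not 5>5, c = 36+4 = 40

40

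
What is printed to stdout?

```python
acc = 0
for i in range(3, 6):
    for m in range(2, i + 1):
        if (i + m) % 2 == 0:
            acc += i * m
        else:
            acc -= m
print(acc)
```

62

i=3,m=2: odd sum, acc = 0-2 = -2
i=3,m=3: even sum, acc = (-2)+9 = 7
i=4,m=2: even sum, acc = 7+8 = 15
i=4,m=3: odd sum, acc = 15-3 = 12
i=4,m=4: even sum, acc = 12+16 = 28
i=5,m=2: odd sum, acc = 28-2 = 26
i=5,m=3: even sum, acc = 26+15 = 41
i=5,m=4: odd sum, acc = 41-4 = 37
i=5,m=5: even sum, acc = 37+25 = 62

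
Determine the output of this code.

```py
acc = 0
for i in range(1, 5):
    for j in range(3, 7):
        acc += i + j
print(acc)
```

i=1,j=3: acc = 0+4 = 4
i=1,j=4: acc = 4+5 = 9
i=1,j=5: acc = 9+6 = 15
i=1,j=6: acc = 15+7 = 22
i=2,j=3: acc = 22+5 = 27
i=2,j=4: acc = 27+6 = 33
i=2,j=5: acc = 33+7 = 40
i=2,j=6: acc = 40+8 = 48
i=3,j=3: acc = 48+6 = 54
i=3,j=4: acc = 54+7 = 61
i=3,j=5: acc = 61+8 = 69
i=3,j=6: acc = 69+9 = 78
i=4,j=3: acc = 78+7 = 85
i=4,j=4: acc = 85+8 = 93
i=4,j=5: acc = 93+9 = 102
i=4,j=6: acc = 102+10 = 112

112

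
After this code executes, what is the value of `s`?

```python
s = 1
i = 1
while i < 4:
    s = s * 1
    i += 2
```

1

i=1: s = 1*1 = 1
i=3: s = 1*1 = 1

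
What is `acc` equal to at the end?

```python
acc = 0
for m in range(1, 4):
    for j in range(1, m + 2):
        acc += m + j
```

m=1,j=1: acc = 0+2 = 2
m=1,j=2: acc = 2+3 = 5
m=2,j=1: acc = 5+3 = 8
m=2,j=2: acc = 8+4 = 12
m=2,j=3: acc = 12+5 = 17
m=3,j=1: acc = 17+4 = 21
m=3,j=2: acc = 21+5 = 26
m=3,j=3: acc = 26+6 = 32
m=3,j=4: acc = 32+7 = 39

39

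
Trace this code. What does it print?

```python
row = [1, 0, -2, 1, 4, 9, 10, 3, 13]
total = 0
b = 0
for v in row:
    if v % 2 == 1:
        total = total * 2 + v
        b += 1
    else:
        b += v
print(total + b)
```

96

v=1: odd, total = 0*2+1 = 1; b=1
v=0: not odd; b=1
v=-2: not odd; b=-1
v=1: odd, total = 1*2+1 = 3; b=0
v=4: not odd; b=4
v=9: odd, total = 3*2+9 = 15; b=5
v=10: not odd; b=15
v=3: odd, total = 15*2+3 = 33; b=16
v=13: odd, total = 33*2+13 = 79; b=17
total+b = 79+17 = 96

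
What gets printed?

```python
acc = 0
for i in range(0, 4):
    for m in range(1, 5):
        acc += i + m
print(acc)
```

64

i=0,m=1: acc = 0+1 = 1
i=0,m=2: acc = 1+2 = 3
i=0,m=3: acc = 3+3 = 6
i=0,m=4: acc = 6+4 = 10
i=1,m=1: acc = 10+2 = 12
i=1,m=2: acc = 12+3 = 15
i=1,m=3: acc = 15+4 = 19
i=1,m=4: acc = 19+5 = 24
i=2,m=1: acc = 24+3 = 27
i=2,m=2: acc = 27+4 = 31
i=2,m=3: acc = 31+5 = 36
i=2,m=4: acc = 36+6 = 42
i=3,m=1: acc = 42+4 = 46
i=3,m=2: acc = 46+5 = 51
i=3,m=3: acc = 51+6 = 57
i=3,m=4: acc = 57+7 = 64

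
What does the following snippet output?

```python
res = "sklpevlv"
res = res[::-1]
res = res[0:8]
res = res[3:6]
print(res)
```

epl

reverse → 'vlveplks'
slice [0:8] → 'vlveplks'
slice [3:6] → 'epl'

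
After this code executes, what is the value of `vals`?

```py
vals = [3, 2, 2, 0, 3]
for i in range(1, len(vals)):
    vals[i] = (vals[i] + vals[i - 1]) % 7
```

i=1: vals[1] = (2+3)%7 = 5 → [3, 5, 2, 0, 3]
i=2: vals[2] = (2+5)%7 = 0 → [3, 5, 0, 0, 3]
i=3: vals[3] = (0+0)%7 = 0 → [3, 5, 0, 0, 3]
i=4: vals[4] = (3+0)%7 = 3 → [3, 5, 0, 0, 3]

[3, 5, 0, 0, 3]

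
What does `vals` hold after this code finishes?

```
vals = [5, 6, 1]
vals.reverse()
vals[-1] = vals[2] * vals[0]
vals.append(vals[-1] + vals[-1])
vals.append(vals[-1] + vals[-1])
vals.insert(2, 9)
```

[1, 6, 9, 5, 10, 20]

reverse → [1, 6, 5]
vals[-1] = vals[2]*vals[0] = 5*1 = 5 → [1, 6, 5]
append vals[-1]+vals[-1] = 5+5 = 10 → [1, 6, 5, 10]
append vals[-1]+vals[-1] = 10+10 = 20 → [1, 6, 5, 10, 20]
insert 9 at 2 → [1, 6, 9, 5, 10, 20]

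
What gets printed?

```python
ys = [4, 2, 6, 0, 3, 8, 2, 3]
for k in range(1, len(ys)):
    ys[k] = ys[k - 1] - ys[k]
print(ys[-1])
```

-20

k=1: ys[1] = 4-2 = 2 → [4, 2, 6, 0, 3, 8, 2, 3]
k=2: ys[2] = 2-6 = -4 → [4, 2, -4, 0, 3, 8, 2, 3]
k=3: ys[3] = (-4)-0 = -4 → [4, 2, -4, -4, 3, 8, 2, 3]
k=4: ys[4] = (-4)-3 = -7 → [4, 2, -4, -4, -7, 8, 2, 3]
k=5: ys[5] = (-7)-8 = -15 → [4, 2, -4, -4, -7, -15, 2, 3]
k=6: ys[6] = (-15)-2 = -17 → [4, 2, -4, -4, -7, -15, -17, 3]
k=7: ys[7] = (-17)-3 = -20 → [4, 2, -4, -4, -7, -15, -17, -20]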